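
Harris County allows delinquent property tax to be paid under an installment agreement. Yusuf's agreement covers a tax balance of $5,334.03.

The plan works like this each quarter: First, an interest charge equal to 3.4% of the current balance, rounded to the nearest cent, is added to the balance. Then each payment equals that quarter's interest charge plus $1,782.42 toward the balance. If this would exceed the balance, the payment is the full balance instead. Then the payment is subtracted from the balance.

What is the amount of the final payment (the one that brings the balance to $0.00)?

$1,829.34

Quarter 1: opening $5,334.03; interest $181.36 → $5,515.39; payment $1,963.78; balance $3,551.61
Quarter 2: opening $3,551.61; interest $120.75 → $3,672.36; payment $1,903.17; balance $1,769.19
Quarter 3: opening $1,769.19; interest $60.15 → $1,829.34; payment $1,829.34; balance $0.00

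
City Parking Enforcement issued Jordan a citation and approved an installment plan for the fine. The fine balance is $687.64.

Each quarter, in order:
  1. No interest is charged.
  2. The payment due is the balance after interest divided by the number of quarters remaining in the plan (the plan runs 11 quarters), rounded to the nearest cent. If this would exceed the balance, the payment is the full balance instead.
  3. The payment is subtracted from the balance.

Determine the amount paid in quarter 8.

$62.52

Quarter 1: opening $687.64; payment $62.51; balance $625.13
Quarter 2: opening $625.13; payment $62.51; balance $562.62
Quarter 3: opening $562.62; payment $62.51; balance $500.11
Quarter 4: opening $500.11; payment $62.51; balance $437.60
Quarter 5: opening $437.60; payment $62.51; balance $375.09
Quarter 6: opening $375.09; payment $62.52; balance $312.57
Quarter 7: opening $312.57; payment $62.51; balance $250.06
Quarter 8: opening $250.06; payment $62.52; balance $187.54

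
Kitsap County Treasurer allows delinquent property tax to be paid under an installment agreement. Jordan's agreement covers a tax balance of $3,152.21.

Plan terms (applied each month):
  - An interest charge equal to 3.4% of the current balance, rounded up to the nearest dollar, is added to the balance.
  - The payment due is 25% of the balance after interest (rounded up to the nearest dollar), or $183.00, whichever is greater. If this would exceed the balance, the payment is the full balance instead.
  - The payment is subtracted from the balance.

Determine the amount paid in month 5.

Month 1: $3,152.21 +$108.00 interest = $3,260.21; pay $816.00 → $2,444.21
Month 2: $2,444.21 +$84.00 interest = $2,528.21; pay $633.00 → $1,895.21
Month 3: $1,895.21 +$65.00 interest = $1,960.21; pay $491.00 → $1,469.21
Month 4: $1,469.21 +$50.00 interest = $1,519.21; pay $380.00 → $1,139.21
Month 5: $1,139.21 +$39.00 interest = $1,178.21; pay $295.00 → $883.21

$295.00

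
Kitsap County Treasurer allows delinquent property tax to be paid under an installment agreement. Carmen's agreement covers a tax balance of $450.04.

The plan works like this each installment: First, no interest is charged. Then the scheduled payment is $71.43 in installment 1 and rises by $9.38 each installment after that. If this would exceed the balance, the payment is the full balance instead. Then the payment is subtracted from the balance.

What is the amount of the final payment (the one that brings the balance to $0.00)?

$108.04

Installment 1: $450.04 − $71.43 → $378.61
Installment 2: $378.61 − $80.81 → $297.80
Installment 3: $297.80 − $90.19 → $207.61
Installment 4: $207.61 − $99.57 → $108.04
Installment 5: $108.04 − $108.04 → $0.00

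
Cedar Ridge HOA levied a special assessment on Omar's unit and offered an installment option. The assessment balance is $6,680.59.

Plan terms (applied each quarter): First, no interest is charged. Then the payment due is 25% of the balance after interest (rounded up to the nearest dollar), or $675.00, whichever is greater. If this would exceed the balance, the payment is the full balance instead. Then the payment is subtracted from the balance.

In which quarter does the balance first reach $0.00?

# | Opening | Payment | End bal
1 | $6,680.59 | $1,671.00 | $5,009.59
2 | $5,009.59 | $1,253.00 | $3,756.59
3 | $3,756.59 | $940.00 | $2,816.59
4 | $2,816.59 | $705.00 | $2,111.59
5 | $2,111.59 | $675.00 | $1,436.59
6 | $1,436.59 | $675.00 | $761.59
7 | $761.59 | $675.00 | $86.59
8 | $86.59 | $86.59 | $0.00
Balance reaches $0.00 in quarter 8.

8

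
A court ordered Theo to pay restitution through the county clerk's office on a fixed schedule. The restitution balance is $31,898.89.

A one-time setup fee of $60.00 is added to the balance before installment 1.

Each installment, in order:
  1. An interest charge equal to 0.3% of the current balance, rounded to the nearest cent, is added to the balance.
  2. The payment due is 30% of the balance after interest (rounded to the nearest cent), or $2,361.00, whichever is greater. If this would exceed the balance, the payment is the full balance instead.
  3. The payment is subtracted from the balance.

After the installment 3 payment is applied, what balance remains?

$11,060.85

Installment 1: opening $31,958.89; interest $95.88 → $32,054.77; payment $9,616.43; balance $22,438.34
Installment 2: opening $22,438.34; interest $67.32 → $22,505.66; payment $6,751.70; balance $15,753.96
Installment 3: opening $15,753.96; interest $47.26 → $15,801.22; payment $4,740.37; balance $11,060.85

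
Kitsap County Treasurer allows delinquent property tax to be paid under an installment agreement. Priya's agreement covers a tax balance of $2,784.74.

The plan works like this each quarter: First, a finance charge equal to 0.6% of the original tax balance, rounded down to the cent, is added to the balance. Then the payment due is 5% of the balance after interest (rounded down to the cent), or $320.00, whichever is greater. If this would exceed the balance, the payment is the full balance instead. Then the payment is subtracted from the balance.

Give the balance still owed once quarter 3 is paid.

Quarter 1: $2,784.74 +$16.70 interest = $2,801.44; pay $320.00 → $2,481.44
Quarter 2: $2,481.44 +$16.70 interest = $2,498.14; pay $320.00 → $2,178.14
Quarter 3: $2,178.14 +$16.70 interest = $2,194.84; pay $320.00 → $1,874.84

$1,874.84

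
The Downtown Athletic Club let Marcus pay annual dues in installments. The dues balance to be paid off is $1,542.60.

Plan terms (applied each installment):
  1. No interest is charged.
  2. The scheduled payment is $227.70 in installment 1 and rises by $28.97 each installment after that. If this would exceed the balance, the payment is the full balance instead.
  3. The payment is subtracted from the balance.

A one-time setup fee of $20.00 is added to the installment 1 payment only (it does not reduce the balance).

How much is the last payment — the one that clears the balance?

# | Opening | Payment | Fee | End bal
1 | $1,542.60 | $227.70 | $20.00 | $1,314.90
2 | $1,314.90 | $256.67 | — | $1,058.23
3 | $1,058.23 | $285.64 | — | $772.59
4 | $772.59 | $314.61 | — | $457.98
5 | $457.98 | $343.58 | — | $114.40
6 | $114.40 | $114.40 | — | $0.00

$114.40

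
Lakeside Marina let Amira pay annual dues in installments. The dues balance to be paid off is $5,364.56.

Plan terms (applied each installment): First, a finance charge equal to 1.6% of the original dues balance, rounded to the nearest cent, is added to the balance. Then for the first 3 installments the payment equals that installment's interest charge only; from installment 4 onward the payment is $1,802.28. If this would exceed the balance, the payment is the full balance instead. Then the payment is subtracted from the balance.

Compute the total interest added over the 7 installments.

# | Opening | Interest | Payment | End bal
1 | $5,364.56 | $85.83 | $85.83 | $5,364.56
2 | $5,364.56 | $85.83 | $85.83 | $5,364.56
3 | $5,364.56 | $85.83 | $85.83 | $5,364.56
4 | $5,364.56 | $85.83 | $1,802.28 | $3,648.11
5 | $3,648.11 | $85.83 | $1,802.28 | $1,931.66
6 | $1,931.66 | $85.83 | $1,802.28 | $215.21
7 | $215.21 | $85.83 | $301.04 | $0.00
Total interest: $85.83 + $85.83 + $85.83 + $85.83 + $85.83 + $85.83 + $85.83 = $600.81

$600.81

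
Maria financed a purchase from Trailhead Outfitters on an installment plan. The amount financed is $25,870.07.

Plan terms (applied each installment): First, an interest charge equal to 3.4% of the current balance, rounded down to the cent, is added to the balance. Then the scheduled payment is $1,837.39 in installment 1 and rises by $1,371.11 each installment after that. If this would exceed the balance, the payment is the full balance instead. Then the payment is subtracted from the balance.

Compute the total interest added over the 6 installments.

Installment 1: $25,870.07 +$879.58 interest = $26,749.65; pay $1,837.39 → $24,912.26
Installment 2: $24,912.26 +$847.01 interest = $25,759.27; pay $3,208.50 → $22,550.77
Installment 3: $22,550.77 +$766.72 interest = $23,317.49; pay $4,579.61 → $18,737.88
Installment 4: $18,737.88 +$637.08 interest = $19,374.96; pay $5,950.72 → $13,424.24
Installment 5: $13,424.24 +$456.42 interest = $13,880.66; pay $7,321.83 → $6,558.83
Installment 6: $6,558.83 +$223.00 interest = $6,781.83; pay $6,781.83 → $0.00
Total interest: $879.58 + $847.01 + $766.72 + $637.08 + $456.42 + $223.00 = $3,809.81

$3,809.81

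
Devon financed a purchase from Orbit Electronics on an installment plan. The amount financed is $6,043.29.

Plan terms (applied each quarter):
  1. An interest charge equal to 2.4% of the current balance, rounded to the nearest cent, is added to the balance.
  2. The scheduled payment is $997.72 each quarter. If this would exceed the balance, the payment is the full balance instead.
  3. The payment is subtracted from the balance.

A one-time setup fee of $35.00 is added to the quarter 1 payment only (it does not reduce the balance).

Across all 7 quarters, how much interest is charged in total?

# | Opening | Interest | Payment | Fee | End bal
1 | $6,043.29 | $145.04 | $997.72 | $35.00 | $5,190.61
2 | $5,190.61 | $124.57 | $997.72 | — | $4,317.46
3 | $4,317.46 | $103.62 | $997.72 | — | $3,423.36
4 | $3,423.36 | $82.16 | $997.72 | — | $2,507.80
5 | $2,507.80 | $60.19 | $997.72 | — | $1,570.27
6 | $1,570.27 | $37.69 | $997.72 | — | $610.24
7 | $610.24 | $14.65 | $624.89 | — | $0.00
Total interest: $145.04 + $124.57 + $103.62 + $82.16 + $60.19 + $37.69 + $14.65 = $567.92

$567.92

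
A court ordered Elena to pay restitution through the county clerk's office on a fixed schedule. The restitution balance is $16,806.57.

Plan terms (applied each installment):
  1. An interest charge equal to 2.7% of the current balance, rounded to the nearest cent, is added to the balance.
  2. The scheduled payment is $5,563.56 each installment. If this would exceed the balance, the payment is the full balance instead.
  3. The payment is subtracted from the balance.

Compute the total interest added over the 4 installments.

# | Opening | Interest | Payment | End bal
1 | $16,806.57 | $453.78 | $5,563.56 | $11,696.79
2 | $11,696.79 | $315.81 | $5,563.56 | $6,449.04
3 | $6,449.04 | $174.12 | $5,563.56 | $1,059.60
4 | $1,059.60 | $28.61 | $1,088.21 | $0.00
Total interest: $453.78 + $315.81 + $174.12 + $28.61 = $972.32

$972.32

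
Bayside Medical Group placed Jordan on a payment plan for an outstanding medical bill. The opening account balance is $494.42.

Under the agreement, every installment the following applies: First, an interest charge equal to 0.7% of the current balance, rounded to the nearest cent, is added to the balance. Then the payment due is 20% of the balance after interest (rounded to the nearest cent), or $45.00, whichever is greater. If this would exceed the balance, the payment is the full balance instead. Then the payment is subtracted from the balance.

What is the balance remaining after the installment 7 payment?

# | Opening | Interest | Payment | End bal
1 | $494.42 | $3.46 | $99.58 | $398.30
2 | $398.30 | $2.79 | $80.22 | $320.87
3 | $320.87 | $2.25 | $64.62 | $258.50
4 | $258.50 | $1.81 | $52.06 | $208.25
5 | $208.25 | $1.46 | $45.00 | $164.71
6 | $164.71 | $1.15 | $45.00 | $120.86
7 | $120.86 | $0.85 | $45.00 | $76.71

$76.71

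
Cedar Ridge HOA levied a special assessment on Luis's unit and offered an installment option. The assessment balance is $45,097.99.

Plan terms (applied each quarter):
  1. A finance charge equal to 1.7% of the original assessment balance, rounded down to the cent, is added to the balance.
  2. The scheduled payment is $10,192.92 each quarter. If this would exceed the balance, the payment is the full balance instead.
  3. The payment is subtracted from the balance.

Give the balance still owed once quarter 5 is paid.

# | Opening | Interest | Payment | End bal
1 | $45,097.99 | $766.66 | $10,192.92 | $35,671.73
2 | $35,671.73 | $766.66 | $10,192.92 | $26,245.47
3 | $26,245.47 | $766.66 | $10,192.92 | $16,819.21
4 | $16,819.21 | $766.66 | $10,192.92 | $7,392.95
5 | $7,392.95 | $766.66 | $8,159.61 | $0.00

$0.00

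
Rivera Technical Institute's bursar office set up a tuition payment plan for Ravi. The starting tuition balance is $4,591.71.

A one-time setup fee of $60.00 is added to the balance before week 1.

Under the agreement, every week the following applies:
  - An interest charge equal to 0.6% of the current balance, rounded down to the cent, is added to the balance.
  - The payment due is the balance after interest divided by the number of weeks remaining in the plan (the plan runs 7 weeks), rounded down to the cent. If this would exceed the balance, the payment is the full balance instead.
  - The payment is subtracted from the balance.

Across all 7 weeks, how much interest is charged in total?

Week 1: opening $4,651.71; interest $27.91 → $4,679.62; payment $668.51; balance $4,011.11
Week 2: opening $4,011.11; interest $24.06 → $4,035.17; payment $672.52; balance $3,362.65
Week 3: opening $3,362.65; interest $20.17 → $3,382.82; payment $676.56; balance $2,706.26
Week 4: opening $2,706.26; interest $16.23 → $2,722.49; payment $680.62; balance $2,041.87
Week 5: opening $2,041.87; interest $12.25 → $2,054.12; payment $684.70; balance $1,369.42
Week 6: opening $1,369.42; interest $8.21 → $1,377.63; payment $688.81; balance $688.82
Week 7: opening $688.82; interest $4.13 → $692.95; payment $692.95; balance $0.00
Total interest: $27.91 + $24.06 + $20.17 + $16.23 + $12.25 + $8.21 + $4.13 = $112.96

$112.96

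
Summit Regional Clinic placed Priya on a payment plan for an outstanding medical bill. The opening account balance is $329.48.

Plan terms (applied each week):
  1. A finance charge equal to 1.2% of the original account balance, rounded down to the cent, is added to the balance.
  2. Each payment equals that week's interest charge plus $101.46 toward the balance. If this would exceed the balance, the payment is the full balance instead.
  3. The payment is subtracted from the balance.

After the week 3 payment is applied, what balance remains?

$25.10

Week 1: $329.48 +$3.95 interest = $333.43; pay $105.41 → $228.02
Week 2: $228.02 +$3.95 interest = $231.97; pay $105.41 → $126.56
Week 3: $126.56 +$3.95 interest = $130.51; pay $105.41 → $25.10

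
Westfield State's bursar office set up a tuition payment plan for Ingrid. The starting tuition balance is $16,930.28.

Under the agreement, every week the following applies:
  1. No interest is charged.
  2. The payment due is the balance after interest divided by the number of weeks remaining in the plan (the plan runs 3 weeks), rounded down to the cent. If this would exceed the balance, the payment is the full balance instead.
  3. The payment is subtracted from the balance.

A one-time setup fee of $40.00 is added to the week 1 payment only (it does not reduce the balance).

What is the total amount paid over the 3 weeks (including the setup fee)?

$16,970.28

Week 1: opening $16,930.28; payment $5,643.42 (+ $40.00 fee); balance $11,286.86
Week 2: opening $11,286.86; payment $5,643.43; balance $5,643.43
Week 3: opening $5,643.43; payment $5,643.43; balance $0.00
Total paid: $16,970.28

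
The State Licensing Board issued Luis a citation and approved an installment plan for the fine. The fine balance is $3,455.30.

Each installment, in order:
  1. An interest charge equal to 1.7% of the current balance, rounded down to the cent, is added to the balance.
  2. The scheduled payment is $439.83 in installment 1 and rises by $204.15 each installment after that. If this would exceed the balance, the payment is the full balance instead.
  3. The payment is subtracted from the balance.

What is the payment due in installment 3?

Installment 1: opening $3,455.30; interest $58.74 → $3,514.04; payment $439.83; balance $3,074.21
Installment 2: opening $3,074.21; interest $52.26 → $3,126.47; payment $643.98; balance $2,482.49
Installment 3: opening $2,482.49; interest $42.20 → $2,524.69; payment $848.13; balance $1,676.56

$848.13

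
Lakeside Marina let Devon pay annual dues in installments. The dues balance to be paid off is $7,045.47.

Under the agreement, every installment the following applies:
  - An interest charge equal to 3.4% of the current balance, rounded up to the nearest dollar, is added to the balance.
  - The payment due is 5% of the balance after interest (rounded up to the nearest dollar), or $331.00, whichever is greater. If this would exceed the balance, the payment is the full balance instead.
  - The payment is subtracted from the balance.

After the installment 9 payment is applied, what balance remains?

Installment 1: opening $7,045.47; interest $240.00 → $7,285.47; payment $365.00; balance $6,920.47
Installment 2: opening $6,920.47; interest $236.00 → $7,156.47; payment $358.00; balance $6,798.47
Installment 3: opening $6,798.47; interest $232.00 → $7,030.47; payment $352.00; balance $6,678.47
Installment 4: opening $6,678.47; interest $228.00 → $6,906.47; payment $346.00; balance $6,560.47
Installment 5: opening $6,560.47; interest $224.00 → $6,784.47; payment $340.00; balance $6,444.47
Installment 6: opening $6,444.47; interest $220.00 → $6,664.47; payment $334.00; balance $6,330.47
Installment 7: opening $6,330.47; interest $216.00 → $6,546.47; payment $331.00; balance $6,215.47
Installment 8: opening $6,215.47; interest $212.00 → $6,427.47; payment $331.00; balance $6,096.47
Installment 9: opening $6,096.47; interest $208.00 → $6,304.47; payment $331.00; balance $5,973.47

$5,973.47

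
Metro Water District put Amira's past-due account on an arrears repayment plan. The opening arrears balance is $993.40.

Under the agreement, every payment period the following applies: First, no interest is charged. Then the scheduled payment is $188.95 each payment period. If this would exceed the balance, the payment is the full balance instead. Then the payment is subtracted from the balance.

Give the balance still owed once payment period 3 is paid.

$426.55

Payment period 1: $993.40 − $188.95 → $804.45
Payment period 2: $804.45 − $188.95 → $615.50
Payment period 3: $615.50 − $188.95 → $426.55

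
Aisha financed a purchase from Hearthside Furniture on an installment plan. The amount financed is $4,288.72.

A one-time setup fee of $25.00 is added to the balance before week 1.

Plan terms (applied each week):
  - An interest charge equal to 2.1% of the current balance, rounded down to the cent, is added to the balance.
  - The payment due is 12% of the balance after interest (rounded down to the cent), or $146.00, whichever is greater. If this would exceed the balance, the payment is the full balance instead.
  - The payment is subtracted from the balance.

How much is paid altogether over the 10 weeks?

Week 1: $4,313.72 +$90.58 interest = $4,404.30; pay $528.51 → $3,875.79
Week 2: $3,875.79 +$81.39 interest = $3,957.18; pay $474.86 → $3,482.32
Week 3: $3,482.32 +$73.12 interest = $3,555.44; pay $426.65 → $3,128.79
Week 4: $3,128.79 +$65.70 interest = $3,194.49; pay $383.33 → $2,811.16
Week 5: $2,811.16 +$59.03 interest = $2,870.19; pay $344.42 → $2,525.77
Week 6: $2,525.77 +$53.04 interest = $2,578.81; pay $309.45 → $2,269.36
Week 7: $2,269.36 +$47.65 interest = $2,317.01; pay $278.04 → $2,038.97
Week 8: $2,038.97 +$42.81 interest = $2,081.78; pay $249.81 → $1,831.97
Week 9: $1,831.97 +$38.47 interest = $1,870.44; pay $224.45 → $1,645.99
Week 10: $1,645.99 +$34.56 interest = $1,680.55; pay $201.66 → $1,478.89
Total paid: $3,421.18

$3,421.18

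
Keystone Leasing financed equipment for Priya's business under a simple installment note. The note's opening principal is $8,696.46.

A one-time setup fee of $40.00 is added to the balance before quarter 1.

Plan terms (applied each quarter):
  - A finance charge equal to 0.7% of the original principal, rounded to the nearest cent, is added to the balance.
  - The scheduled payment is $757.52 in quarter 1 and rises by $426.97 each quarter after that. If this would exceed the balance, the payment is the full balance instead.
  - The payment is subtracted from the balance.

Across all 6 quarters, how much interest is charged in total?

Quarter 1: opening $8,736.46; interest $60.88 → $8,797.34; payment $757.52; balance $8,039.82
Quarter 2: opening $8,039.82; interest $60.88 → $8,100.70; payment $1,184.49; balance $6,916.21
Quarter 3: opening $6,916.21; interest $60.88 → $6,977.09; payment $1,611.46; balance $5,365.63
Quarter 4: opening $5,365.63; interest $60.88 → $5,426.51; payment $2,038.43; balance $3,388.08
Quarter 5: opening $3,388.08; interest $60.88 → $3,448.96; payment $2,465.40; balance $983.56
Quarter 6: opening $983.56; interest $60.88 → $1,044.44; payment $1,044.44; balance $0.00
Total interest: $60.88 + $60.88 + $60.88 + $60.88 + $60.88 + $60.88 = $365.28

$365.28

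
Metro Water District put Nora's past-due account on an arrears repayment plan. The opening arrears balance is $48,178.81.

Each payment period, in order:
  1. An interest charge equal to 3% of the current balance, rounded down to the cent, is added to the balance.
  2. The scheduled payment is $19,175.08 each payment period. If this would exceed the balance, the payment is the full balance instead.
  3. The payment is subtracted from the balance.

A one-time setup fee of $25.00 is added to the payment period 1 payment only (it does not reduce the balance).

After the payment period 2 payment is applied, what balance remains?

$12,187.48

Payment period 1: $48,178.81 +$1,445.36 interest = $49,624.17; pay $19,175.08 (+ $25.00 fee) → $30,449.09
Payment period 2: $30,449.09 +$913.47 interest = $31,362.56; pay $19,175.08 → $12,187.48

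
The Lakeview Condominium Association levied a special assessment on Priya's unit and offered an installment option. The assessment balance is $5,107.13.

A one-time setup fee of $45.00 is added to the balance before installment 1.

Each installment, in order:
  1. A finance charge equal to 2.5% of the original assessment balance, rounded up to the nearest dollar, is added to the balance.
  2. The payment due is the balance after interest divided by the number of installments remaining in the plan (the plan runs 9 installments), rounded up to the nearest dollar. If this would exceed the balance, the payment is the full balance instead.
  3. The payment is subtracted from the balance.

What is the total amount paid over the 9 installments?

$6,304.13

Installment 1: $5,152.13 +$128.00 interest = $5,280.13; pay $587.00 → $4,693.13
Installment 2: $4,693.13 +$128.00 interest = $4,821.13; pay $603.00 → $4,218.13
Installment 3: $4,218.13 +$128.00 interest = $4,346.13; pay $621.00 → $3,725.13
Installment 4: $3,725.13 +$128.00 interest = $3,853.13; pay $643.00 → $3,210.13
Installment 5: $3,210.13 +$128.00 interest = $3,338.13; pay $668.00 → $2,670.13
Installment 6: $2,670.13 +$128.00 interest = $2,798.13; pay $700.00 → $2,098.13
Installment 7: $2,098.13 +$128.00 interest = $2,226.13; pay $743.00 → $1,483.13
Installment 8: $1,483.13 +$128.00 interest = $1,611.13; pay $806.00 → $805.13
Installment 9: $805.13 +$128.00 interest = $933.13; pay $933.13 → $0.00
Total paid: $6,304.13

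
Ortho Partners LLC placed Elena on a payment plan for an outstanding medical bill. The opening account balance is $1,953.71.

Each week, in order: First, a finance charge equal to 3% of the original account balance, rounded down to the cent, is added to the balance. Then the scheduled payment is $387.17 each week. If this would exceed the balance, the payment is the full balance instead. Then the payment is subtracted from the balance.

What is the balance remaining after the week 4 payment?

Week 1: opening $1,953.71; interest $58.61 → $2,012.32; payment $387.17; balance $1,625.15
Week 2: opening $1,625.15; interest $58.61 → $1,683.76; payment $387.17; balance $1,296.59
Week 3: opening $1,296.59; interest $58.61 → $1,355.20; payment $387.17; balance $968.03
Week 4: opening $968.03; interest $58.61 → $1,026.64; payment $387.17; balance $639.47

$639.47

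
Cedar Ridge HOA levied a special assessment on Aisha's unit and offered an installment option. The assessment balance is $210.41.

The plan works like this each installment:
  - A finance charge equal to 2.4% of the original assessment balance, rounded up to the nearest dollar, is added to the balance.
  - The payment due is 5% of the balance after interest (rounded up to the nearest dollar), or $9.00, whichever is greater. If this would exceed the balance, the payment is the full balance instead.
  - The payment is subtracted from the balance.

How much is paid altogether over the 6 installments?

# | Opening | Interest | Payment | End bal
1 | $210.41 | $6.00 | $11.00 | $205.41
2 | $205.41 | $6.00 | $11.00 | $200.41
3 | $200.41 | $6.00 | $11.00 | $195.41
4 | $195.41 | $6.00 | $11.00 | $190.41
5 | $190.41 | $6.00 | $10.00 | $186.41
6 | $186.41 | $6.00 | $10.00 | $182.41
Total paid: $64.00

$64.00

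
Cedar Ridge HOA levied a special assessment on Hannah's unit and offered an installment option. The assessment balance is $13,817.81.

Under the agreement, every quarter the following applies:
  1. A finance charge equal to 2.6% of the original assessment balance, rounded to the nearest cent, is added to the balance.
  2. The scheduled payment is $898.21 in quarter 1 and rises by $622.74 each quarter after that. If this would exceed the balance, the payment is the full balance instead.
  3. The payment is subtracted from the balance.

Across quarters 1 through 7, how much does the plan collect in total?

Quarter 1: opening $13,817.81; interest $359.26 → $14,177.07; payment $898.21; balance $13,278.86
Quarter 2: opening $13,278.86; interest $359.26 → $13,638.12; payment $1,520.95; balance $12,117.17
Quarter 3: opening $12,117.17; interest $359.26 → $12,476.43; payment $2,143.69; balance $10,332.74
Quarter 4: opening $10,332.74; interest $359.26 → $10,692.00; payment $2,766.43; balance $7,925.57
Quarter 5: opening $7,925.57; interest $359.26 → $8,284.83; payment $3,389.17; balance $4,895.66
Quarter 6: opening $4,895.66; interest $359.26 → $5,254.92; payment $4,011.91; balance $1,243.01
Quarter 7: opening $1,243.01; interest $359.26 → $1,602.27; payment $1,602.27; balance $0.00
Total paid: $16,332.63

$16,332.63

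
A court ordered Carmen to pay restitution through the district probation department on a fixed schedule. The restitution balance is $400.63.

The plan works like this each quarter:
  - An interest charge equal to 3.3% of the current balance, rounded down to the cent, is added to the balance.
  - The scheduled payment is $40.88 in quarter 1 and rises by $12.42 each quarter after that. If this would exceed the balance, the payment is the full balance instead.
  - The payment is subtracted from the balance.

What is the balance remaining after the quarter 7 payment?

Quarter 1: opening $400.63; interest $13.22 → $413.85; payment $40.88; balance $372.97
Quarter 2: opening $372.97; interest $12.30 → $385.27; payment $53.30; balance $331.97
Quarter 3: opening $331.97; interest $10.95 → $342.92; payment $65.72; balance $277.20
Quarter 4: opening $277.20; interest $9.14 → $286.34; payment $78.14; balance $208.20
Quarter 5: opening $208.20; interest $6.87 → $215.07; payment $90.56; balance $124.51
Quarter 6: opening $124.51; interest $4.10 → $128.61; payment $102.98; balance $25.63
Quarter 7: opening $25.63; interest $0.84 → $26.47; payment $26.47; balance $0.00

$0.00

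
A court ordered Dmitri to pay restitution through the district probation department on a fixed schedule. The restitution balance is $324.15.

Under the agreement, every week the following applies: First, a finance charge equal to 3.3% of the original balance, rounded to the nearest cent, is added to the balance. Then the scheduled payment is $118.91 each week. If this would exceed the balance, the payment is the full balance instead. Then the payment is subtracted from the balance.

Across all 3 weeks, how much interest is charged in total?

# | Opening | Interest | Payment | End bal
1 | $324.15 | $10.70 | $118.91 | $215.94
2 | $215.94 | $10.70 | $118.91 | $107.73
3 | $107.73 | $10.70 | $118.43 | $0.00
Total interest: $10.70 + $10.70 + $10.70 = $32.10

$32.10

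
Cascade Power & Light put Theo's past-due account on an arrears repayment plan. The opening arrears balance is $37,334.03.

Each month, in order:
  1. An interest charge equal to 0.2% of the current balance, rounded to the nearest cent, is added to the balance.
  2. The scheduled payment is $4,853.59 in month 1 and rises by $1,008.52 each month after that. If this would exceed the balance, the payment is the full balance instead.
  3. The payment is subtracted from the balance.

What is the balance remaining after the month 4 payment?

# | Opening | Interest | Payment | End bal
1 | $37,334.03 | $74.67 | $4,853.59 | $32,555.11
2 | $32,555.11 | $65.11 | $5,862.11 | $26,758.11
3 | $26,758.11 | $53.52 | $6,870.63 | $19,941.00
4 | $19,941.00 | $39.88 | $7,879.15 | $12,101.73

$12,101.73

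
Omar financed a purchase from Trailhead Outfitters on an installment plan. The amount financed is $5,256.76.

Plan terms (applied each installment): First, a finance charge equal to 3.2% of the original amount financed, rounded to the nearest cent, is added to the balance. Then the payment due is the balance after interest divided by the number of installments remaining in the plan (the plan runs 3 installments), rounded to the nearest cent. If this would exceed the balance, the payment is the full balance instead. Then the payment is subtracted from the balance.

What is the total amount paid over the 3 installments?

# | Opening | Interest | Payment | End bal
1 | $5,256.76 | $168.22 | $1,808.33 | $3,616.65
2 | $3,616.65 | $168.22 | $1,892.44 | $1,892.43
3 | $1,892.43 | $168.22 | $2,060.65 | $0.00
Total paid: $5,761.42

$5,761.42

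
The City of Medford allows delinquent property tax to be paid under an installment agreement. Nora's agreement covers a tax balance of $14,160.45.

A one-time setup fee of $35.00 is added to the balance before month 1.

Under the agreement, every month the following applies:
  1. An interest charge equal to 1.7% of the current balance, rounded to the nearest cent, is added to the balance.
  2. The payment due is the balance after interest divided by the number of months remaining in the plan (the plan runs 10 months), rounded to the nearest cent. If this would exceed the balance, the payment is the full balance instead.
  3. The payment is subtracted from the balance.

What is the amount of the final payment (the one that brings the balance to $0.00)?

Month 1: $14,195.45 +$241.32 interest = $14,436.77; pay $1,443.68 → $12,993.09
Month 2: $12,993.09 +$220.88 interest = $13,213.97; pay $1,468.22 → $11,745.75
Month 3: $11,745.75 +$199.68 interest = $11,945.43; pay $1,493.18 → $10,452.25
Month 4: $10,452.25 +$177.69 interest = $10,629.94; pay $1,518.56 → $9,111.38
Month 5: $9,111.38 +$154.89 interest = $9,266.27; pay $1,544.38 → $7,721.89
Month 6: $7,721.89 +$131.27 interest = $7,853.16; pay $1,570.63 → $6,282.53
Month 7: $6,282.53 +$106.80 interest = $6,389.33; pay $1,597.33 → $4,792.00
Month 8: $4,792.00 +$81.46 interest = $4,873.46; pay $1,624.49 → $3,248.97
Month 9: $3,248.97 +$55.23 interest = $3,304.20; pay $1,652.10 → $1,652.10
Month 10: $1,652.10 +$28.09 interest = $1,680.19; pay $1,680.19 → $0.00

$1,680.19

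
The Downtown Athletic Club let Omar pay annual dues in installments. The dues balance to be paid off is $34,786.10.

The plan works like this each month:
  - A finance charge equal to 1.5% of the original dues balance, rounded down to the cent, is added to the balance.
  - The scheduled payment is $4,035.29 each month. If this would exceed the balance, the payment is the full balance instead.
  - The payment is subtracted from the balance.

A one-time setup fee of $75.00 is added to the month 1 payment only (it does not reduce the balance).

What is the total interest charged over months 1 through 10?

$5,217.90

Month 1: opening $34,786.10; interest $521.79 → $35,307.89; payment $4,035.29 (+ $75.00 fee); balance $31,272.60
Month 2: opening $31,272.60; interest $521.79 → $31,794.39; payment $4,035.29; balance $27,759.10
Month 3: opening $27,759.10; interest $521.79 → $28,280.89; payment $4,035.29; balance $24,245.60
Month 4: opening $24,245.60; interest $521.79 → $24,767.39; payment $4,035.29; balance $20,732.10
Month 5: opening $20,732.10; interest $521.79 → $21,253.89; payment $4,035.29; balance $17,218.60
Month 6: opening $17,218.60; interest $521.79 → $17,740.39; payment $4,035.29; balance $13,705.10
Month 7: opening $13,705.10; interest $521.79 → $14,226.89; payment $4,035.29; balance $10,191.60
Month 8: opening $10,191.60; interest $521.79 → $10,713.39; payment $4,035.29; balance $6,678.10
Month 9: opening $6,678.10; interest $521.79 → $7,199.89; payment $4,035.29; balance $3,164.60
Month 10: opening $3,164.60; interest $521.79 → $3,686.39; payment $3,686.39; balance $0.00
Total interest: $521.79 + $521.79 + $521.79 + $521.79 + $521.79 + $521.79 + $521.79 + $521.79 + $521.79 + $521.79 = $5,217.90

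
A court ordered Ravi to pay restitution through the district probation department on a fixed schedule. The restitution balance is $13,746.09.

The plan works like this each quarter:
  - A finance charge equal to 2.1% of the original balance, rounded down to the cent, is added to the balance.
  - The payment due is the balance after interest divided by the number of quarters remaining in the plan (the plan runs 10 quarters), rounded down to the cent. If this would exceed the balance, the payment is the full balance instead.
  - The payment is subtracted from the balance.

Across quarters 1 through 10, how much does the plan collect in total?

$16,632.69

Quarter 1: $13,746.09 +$288.66 interest = $14,034.75; pay $1,403.47 → $12,631.28
Quarter 2: $12,631.28 +$288.66 interest = $12,919.94; pay $1,435.54 → $11,484.40
Quarter 3: $11,484.40 +$288.66 interest = $11,773.06; pay $1,471.63 → $10,301.43
Quarter 4: $10,301.43 +$288.66 interest = $10,590.09; pay $1,512.87 → $9,077.22
Quarter 5: $9,077.22 +$288.66 interest = $9,365.88; pay $1,560.98 → $7,804.90
Quarter 6: $7,804.90 +$288.66 interest = $8,093.56; pay $1,618.71 → $6,474.85
Quarter 7: $6,474.85 +$288.66 interest = $6,763.51; pay $1,690.87 → $5,072.64
Quarter 8: $5,072.64 +$288.66 interest = $5,361.30; pay $1,787.10 → $3,574.20
Quarter 9: $3,574.20 +$288.66 interest = $3,862.86; pay $1,931.43 → $1,931.43
Quarter 10: $1,931.43 +$288.66 interest = $2,220.09; pay $2,220.09 → $0.00
Total paid: $16,632.69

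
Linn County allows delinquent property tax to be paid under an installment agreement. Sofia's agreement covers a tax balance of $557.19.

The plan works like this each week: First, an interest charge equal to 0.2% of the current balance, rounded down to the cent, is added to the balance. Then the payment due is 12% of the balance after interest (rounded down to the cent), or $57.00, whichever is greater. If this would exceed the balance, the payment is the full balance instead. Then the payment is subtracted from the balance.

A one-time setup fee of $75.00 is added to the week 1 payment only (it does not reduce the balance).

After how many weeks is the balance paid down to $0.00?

10

# | Opening | Interest | Payment | Fee | End bal
1 | $557.19 | $1.11 | $66.99 | $75.00 | $491.31
2 | $491.31 | $0.98 | $59.07 | — | $433.22
3 | $433.22 | $0.86 | $57.00 | — | $377.08
4 | $377.08 | $0.75 | $57.00 | — | $320.83
5 | $320.83 | $0.64 | $57.00 | — | $264.47
6 | $264.47 | $0.52 | $57.00 | — | $207.99
7 | $207.99 | $0.41 | $57.00 | — | $151.40
8 | $151.40 | $0.30 | $57.00 | — | $94.70
9 | $94.70 | $0.18 | $57.00 | — | $37.88
10 | $37.88 | $0.07 | $37.95 | — | $0.00
Balance reaches $0.00 in week 10.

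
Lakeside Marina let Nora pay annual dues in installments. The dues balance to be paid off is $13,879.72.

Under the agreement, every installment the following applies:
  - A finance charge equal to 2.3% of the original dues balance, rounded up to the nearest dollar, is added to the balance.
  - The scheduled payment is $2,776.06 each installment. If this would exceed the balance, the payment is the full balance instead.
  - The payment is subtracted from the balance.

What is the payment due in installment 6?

$1,919.42

Installment 1: $13,879.72 +$320.00 interest = $14,199.72; pay $2,776.06 → $11,423.66
Installment 2: $11,423.66 +$320.00 interest = $11,743.66; pay $2,776.06 → $8,967.60
Installment 3: $8,967.60 +$320.00 interest = $9,287.60; pay $2,776.06 → $6,511.54
Installment 4: $6,511.54 +$320.00 interest = $6,831.54; pay $2,776.06 → $4,055.48
Installment 5: $4,055.48 +$320.00 interest = $4,375.48; pay $2,776.06 → $1,599.42
Installment 6: $1,599.42 +$320.00 interest = $1,919.42; pay $1,919.42 → $0.00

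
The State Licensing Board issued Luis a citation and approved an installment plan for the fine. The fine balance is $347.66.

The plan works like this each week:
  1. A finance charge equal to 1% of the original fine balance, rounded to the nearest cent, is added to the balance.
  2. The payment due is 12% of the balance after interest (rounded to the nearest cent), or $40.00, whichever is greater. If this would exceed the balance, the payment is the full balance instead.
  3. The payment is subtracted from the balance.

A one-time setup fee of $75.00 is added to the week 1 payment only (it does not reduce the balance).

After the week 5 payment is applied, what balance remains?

$162.92

# | Opening | Interest | Payment | Fee | End bal
1 | $347.66 | $3.48 | $42.14 | $75.00 | $309.00
2 | $309.00 | $3.48 | $40.00 | — | $272.48
3 | $272.48 | $3.48 | $40.00 | — | $235.96
4 | $235.96 | $3.48 | $40.00 | — | $199.44
5 | $199.44 | $3.48 | $40.00 | — | $162.92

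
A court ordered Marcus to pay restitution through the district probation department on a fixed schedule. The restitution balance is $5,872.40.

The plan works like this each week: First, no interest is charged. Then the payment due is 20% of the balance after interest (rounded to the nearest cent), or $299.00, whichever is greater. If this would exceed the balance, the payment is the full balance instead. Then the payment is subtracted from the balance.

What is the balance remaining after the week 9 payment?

Week 1: opening $5,872.40; payment $1,174.48; balance $4,697.92
Week 2: opening $4,697.92; payment $939.58; balance $3,758.34
Week 3: opening $3,758.34; payment $751.67; balance $3,006.67
Week 4: opening $3,006.67; payment $601.33; balance $2,405.34
Week 5: opening $2,405.34; payment $481.07; balance $1,924.27
Week 6: opening $1,924.27; payment $384.85; balance $1,539.42
Week 7: opening $1,539.42; payment $307.88; balance $1,231.54
Week 8: opening $1,231.54; payment $299.00; balance $932.54
Week 9: opening $932.54; payment $299.00; balance $633.54

$633.54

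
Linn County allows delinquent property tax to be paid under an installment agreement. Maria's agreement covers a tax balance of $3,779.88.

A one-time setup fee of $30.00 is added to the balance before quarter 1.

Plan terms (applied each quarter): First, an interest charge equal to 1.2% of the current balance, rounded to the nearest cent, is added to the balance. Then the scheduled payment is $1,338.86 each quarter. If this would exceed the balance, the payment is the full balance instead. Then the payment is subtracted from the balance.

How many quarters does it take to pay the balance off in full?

Quarter 1: opening $3,809.88; interest $45.72 → $3,855.60; payment $1,338.86; balance $2,516.74
Quarter 2: opening $2,516.74; interest $30.20 → $2,546.94; payment $1,338.86; balance $1,208.08
Quarter 3: opening $1,208.08; interest $14.50 → $1,222.58; payment $1,222.58; balance $0.00
Balance reaches $0.00 in quarter 3.

3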